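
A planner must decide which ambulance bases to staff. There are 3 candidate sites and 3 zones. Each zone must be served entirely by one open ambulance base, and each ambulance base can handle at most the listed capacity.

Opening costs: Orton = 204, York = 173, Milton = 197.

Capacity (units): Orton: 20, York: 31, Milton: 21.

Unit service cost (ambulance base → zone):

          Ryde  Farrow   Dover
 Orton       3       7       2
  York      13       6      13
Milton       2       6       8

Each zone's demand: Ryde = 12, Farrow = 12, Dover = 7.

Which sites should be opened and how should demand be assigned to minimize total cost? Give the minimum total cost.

Open {York}: Ryde→York 13·12=156, Farrow→York 6·12=72, Dover→York 13·7=91.
Loads: York carries 31/31. Service 319; fixed 173; total 492.
Next best feasible plan costs 499.

Minimum total cost: 492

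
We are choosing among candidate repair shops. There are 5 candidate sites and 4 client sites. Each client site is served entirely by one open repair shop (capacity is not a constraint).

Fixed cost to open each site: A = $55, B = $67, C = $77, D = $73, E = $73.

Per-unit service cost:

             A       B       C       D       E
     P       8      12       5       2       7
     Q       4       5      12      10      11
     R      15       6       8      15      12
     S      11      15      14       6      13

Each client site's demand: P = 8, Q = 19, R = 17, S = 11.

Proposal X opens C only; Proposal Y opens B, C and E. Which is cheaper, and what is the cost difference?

Proposal X: {C}: P→C 5·8=40, Q→C 12·19=228, R→C 8·17=136, S→C 14·11=154. Service 558; fixed 77; total 635.
Proposal Y: {B, C, E}: P→C 5·8=40, Q→B 5·19=95, R→B 6·17=102, S→E 13·11=143. Service 380; fixed 217; total 597.
Difference: |635 − 597| = 38.

Proposal Y is cheaper by 38.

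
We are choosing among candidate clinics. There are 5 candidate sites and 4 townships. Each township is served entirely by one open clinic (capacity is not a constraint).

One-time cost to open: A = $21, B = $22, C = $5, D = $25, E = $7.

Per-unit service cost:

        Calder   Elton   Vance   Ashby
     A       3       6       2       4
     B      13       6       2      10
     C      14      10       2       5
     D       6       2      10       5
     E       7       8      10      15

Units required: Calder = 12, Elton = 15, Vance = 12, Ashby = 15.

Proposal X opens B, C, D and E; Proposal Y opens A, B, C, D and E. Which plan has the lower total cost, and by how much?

Proposal X: {B, C, D, E}: Calder→D 6·12=72, Elton→D 2·15=30, Vance→B 2·12=24, Ashby→C 5·15=75. Service 201; fixed 59; total 260.
Proposal Y: {A, B, C, D, E}: Calder→A 3·12=36, Elton→D 2·15=30, Vance→A 2·12=24, Ashby→A 4·15=60. Service 150; fixed 80; total 230.
Difference: |260 − 230| = 30.

Proposal Y is cheaper by 30.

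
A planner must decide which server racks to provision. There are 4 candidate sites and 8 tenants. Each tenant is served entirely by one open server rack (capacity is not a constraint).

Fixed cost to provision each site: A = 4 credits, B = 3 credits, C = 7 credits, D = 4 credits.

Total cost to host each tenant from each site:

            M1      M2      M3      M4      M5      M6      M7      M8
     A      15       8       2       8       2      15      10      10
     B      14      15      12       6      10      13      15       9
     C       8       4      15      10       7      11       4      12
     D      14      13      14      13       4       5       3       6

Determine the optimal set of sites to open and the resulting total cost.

For any fixed open set, each tenant goes to its cheapest open site; total = fixed + service.
{A, C, D}: M1→C 8, M2→C 4, M3→A 2, M4→A 8, M5→A 2, M6→D 5, M7→D 3, M8→D 6. Service 38; fixed 15; total 53.
{A, B, C, D}: M1→C 8, M2→C 4, M3→A 2, M4→B 6, M5→A 2, M6→D 5, M7→D 3, M8→D 6. Service 36; fixed 18; total 54.
{A, D}: service 48 + fixed 8 = 56
{B}: service 94 + fixed 3 = 97
No other subset beats 53.

Open A, C and D; minimum total cost 53.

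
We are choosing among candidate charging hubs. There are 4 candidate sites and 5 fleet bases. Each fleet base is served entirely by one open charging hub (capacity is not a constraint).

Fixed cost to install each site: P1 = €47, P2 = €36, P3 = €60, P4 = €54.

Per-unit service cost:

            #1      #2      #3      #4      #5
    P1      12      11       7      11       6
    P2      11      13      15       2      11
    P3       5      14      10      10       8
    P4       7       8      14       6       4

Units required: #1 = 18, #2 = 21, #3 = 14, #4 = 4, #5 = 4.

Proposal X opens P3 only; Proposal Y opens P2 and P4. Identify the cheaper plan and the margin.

Proposal Y is cheaper by 52.

Proposal X: {P3}: #1→P3 5·18=90, #2→P3 14·21=294, #3→P3 10·14=140, #4→P3 10·4=40, #5→P3 8·4=32. Service 596; fixed 60; total 656.
Proposal Y: {P2, P4}: #1→P4 7·18=126, #2→P4 8·21=168, #3→P4 14·14=196, #4→P2 2·4=8, #5→P4 4·4=16. Service 514; fixed 90; total 604.
Difference: |656 − 604| = 52.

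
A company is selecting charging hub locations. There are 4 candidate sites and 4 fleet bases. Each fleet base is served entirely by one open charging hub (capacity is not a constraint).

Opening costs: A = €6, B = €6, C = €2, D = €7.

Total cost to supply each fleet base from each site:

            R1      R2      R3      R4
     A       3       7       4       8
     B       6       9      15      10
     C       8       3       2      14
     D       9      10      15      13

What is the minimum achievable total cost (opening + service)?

For any fixed open set, each fleet base goes to its cheapest open site; total = fixed + service.
{A, C}: R1→A 3, R2→C 3, R3→C 2, R4→A 8. Service 16; fixed 8; total 24.
{A}: R1→A 3, R2→A 7, R3→A 4, R4→A 8. Service 22; fixed 6; total 28.
{B, C}: service 21 + fixed 8 = 29
{A, B, C, D}: service 16 + fixed 21 = 37
No other subset beats 24.

Minimum total cost: 24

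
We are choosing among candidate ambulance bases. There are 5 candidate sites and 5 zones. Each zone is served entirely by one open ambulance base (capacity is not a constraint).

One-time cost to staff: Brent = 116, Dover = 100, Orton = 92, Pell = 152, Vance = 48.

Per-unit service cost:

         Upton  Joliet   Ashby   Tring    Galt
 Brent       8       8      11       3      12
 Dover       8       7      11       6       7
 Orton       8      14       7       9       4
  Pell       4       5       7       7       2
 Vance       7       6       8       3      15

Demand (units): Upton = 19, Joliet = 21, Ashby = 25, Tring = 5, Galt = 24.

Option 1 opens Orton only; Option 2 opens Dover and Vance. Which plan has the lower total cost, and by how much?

Option 2 is cheaper by 64.

Option 1: {Orton}: Upton→Orton 8·19=152, Joliet→Orton 14·21=294, Ashby→Orton 7·25=175, Tring→Orton 9·5=45, Galt→Orton 4·24=96. Service 762; fixed 92; total 854.
Option 2: {Dover, Vance}: Upton→Vance 7·19=133, Joliet→Vance 6·21=126, Ashby→Vance 8·25=200, Tring→Vance 3·5=15, Galt→Dover 7·24=168. Service 642; fixed 148; total 790.
Difference: |854 − 790| = 64.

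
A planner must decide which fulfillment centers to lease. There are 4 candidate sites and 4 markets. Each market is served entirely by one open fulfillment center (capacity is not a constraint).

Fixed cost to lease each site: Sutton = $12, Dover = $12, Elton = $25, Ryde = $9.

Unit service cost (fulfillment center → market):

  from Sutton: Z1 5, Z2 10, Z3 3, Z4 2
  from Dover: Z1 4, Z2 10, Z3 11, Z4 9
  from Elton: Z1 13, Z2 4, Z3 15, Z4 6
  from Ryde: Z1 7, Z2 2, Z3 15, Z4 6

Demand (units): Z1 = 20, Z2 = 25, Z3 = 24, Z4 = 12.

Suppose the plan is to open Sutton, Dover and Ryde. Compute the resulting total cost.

Each market is assigned to its cheapest site among the open ones.
{Sutton, Dover, Ryde}: Z1→Dover 4·20=80, Z2→Ryde 2·25=50, Z3→Sutton 3·24=72, Z4→Sutton 2·12=24. Service 226; fixed 33; total 259.

Total cost: 259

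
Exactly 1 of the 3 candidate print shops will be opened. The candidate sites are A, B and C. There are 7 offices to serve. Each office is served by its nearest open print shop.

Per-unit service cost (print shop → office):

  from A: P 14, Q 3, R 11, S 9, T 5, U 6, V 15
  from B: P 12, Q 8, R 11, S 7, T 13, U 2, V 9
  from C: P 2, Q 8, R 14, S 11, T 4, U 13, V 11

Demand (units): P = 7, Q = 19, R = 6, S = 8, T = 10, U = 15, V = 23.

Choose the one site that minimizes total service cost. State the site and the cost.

With exactly 1 open, each office uses its cheapest among the chosen.
{B}: P→B 12·7=84, Q→B 8·19=152, R→B 11·6=66, S→B 7·8=56, T→B 13·10=130, U→B 2·15=30, V→B 9·23=207. Service cost 725.
{A}: service cost 778
{C}: service cost 826
Among all 3 size-1 choices, {B} is lowest.

Choose B only; total service cost 725.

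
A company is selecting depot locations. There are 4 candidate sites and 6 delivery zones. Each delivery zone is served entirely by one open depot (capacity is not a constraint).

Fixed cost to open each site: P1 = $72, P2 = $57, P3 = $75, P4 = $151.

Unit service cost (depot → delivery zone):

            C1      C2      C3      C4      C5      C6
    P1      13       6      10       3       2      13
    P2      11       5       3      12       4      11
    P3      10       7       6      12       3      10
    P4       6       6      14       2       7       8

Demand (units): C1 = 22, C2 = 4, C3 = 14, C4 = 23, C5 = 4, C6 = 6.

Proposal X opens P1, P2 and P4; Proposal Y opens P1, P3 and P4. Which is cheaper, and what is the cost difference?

Proposal X is cheaper by 64.

Proposal X: {P1, P2, P4}: C1→P4 6·22=132, C2→P2 5·4=20, C3→P2 3·14=42, C4→P4 2·23=46, C5→P1 2·4=8, C6→P4 8·6=48. Service 296; fixed 280; total 576.
Proposal Y: {P1, P3, P4}: C1→P4 6·22=132, C2→P1 6·4=24, C3→P3 6·14=84, C4→P4 2·23=46, C5→P1 2·4=8, C6→P4 8·6=48. Service 342; fixed 298; total 640.
Difference: |576 − 640| = 64.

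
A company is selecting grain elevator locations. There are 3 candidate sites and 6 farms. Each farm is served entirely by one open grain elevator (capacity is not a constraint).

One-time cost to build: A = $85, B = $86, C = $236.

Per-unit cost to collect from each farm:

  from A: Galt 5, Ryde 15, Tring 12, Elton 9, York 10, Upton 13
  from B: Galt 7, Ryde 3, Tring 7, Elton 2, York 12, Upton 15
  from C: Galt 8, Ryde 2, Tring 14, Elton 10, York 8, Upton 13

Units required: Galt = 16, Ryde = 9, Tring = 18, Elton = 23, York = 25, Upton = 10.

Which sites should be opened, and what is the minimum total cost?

For any fixed open set, each farm goes to its cheapest open site; total = fixed + service.
{A, B}: Galt→A 5·16=80, Ryde→B 3·9=27, Tring→B 7·18=126, Elton→B 2·23=46, York→A 10·25=250, Upton→A 13·10=130. Service 659; fixed 171; total 830.
{B}: Galt→B 7·16=112, Ryde→B 3·9=27, Tring→B 7·18=126, Elton→B 2·23=46, York→B 12·25=300, Upton→B 15·10=150. Service 761; fixed 86; total 847.
{B, C}: service 632 + fixed 322 = 954
{A, B, C}: service 600 + fixed 407 = 1007
No other subset beats 830.

Open A and B; minimum total cost 830.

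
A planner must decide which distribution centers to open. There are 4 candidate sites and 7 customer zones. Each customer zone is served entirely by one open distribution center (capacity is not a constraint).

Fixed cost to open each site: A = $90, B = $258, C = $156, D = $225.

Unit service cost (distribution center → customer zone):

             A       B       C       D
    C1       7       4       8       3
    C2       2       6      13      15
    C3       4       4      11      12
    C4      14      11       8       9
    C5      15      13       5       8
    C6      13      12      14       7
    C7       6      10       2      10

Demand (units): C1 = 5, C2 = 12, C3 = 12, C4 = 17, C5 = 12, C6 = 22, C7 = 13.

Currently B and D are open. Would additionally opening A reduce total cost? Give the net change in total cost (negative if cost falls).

Yes — net change −10 (cost falls by 10).

Current service cost with {B, D}: 668.
Adding A: each customer zone re-picks its cheapest; new service cost 568, saving 100.
Extra fixed cost: 90. Net change = 90 − 100 = -10.
(Totals: 1151 → 1141.)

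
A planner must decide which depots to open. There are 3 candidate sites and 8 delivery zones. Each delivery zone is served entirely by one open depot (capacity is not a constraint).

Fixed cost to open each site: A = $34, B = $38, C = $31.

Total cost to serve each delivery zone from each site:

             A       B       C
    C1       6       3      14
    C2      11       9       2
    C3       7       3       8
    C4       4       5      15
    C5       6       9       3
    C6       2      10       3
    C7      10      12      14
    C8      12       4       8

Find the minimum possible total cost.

For any fixed open set, each delivery zone goes to its cheapest open site; total = fixed + service.
{A}: C1→A 6, C2→A 11, C3→A 7, C4→A 4, C5→A 6, C6→A 2, C7→A 10, C8→A 12. Service 58; fixed 34; total 92.
{B}: service 55 + fixed 38 = 93
{C}: service 67 + fixed 31 = 98
{A, B, C}: C1→B 3, C2→C 2, C3→B 3, C4→A 4, C5→C 3, C6→A 2, C7→A 10, C8→B 4. Service 31; fixed 103; total 134.
No other subset beats 92.

Minimum total cost: 92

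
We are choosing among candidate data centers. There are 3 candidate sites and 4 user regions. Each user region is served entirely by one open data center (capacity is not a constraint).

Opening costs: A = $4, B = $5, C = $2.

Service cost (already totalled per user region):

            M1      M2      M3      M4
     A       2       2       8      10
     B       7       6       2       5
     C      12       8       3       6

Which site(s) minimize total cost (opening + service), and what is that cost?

Open A and C; minimum total cost 19.

For any fixed open set, each user region goes to its cheapest open site; total = fixed + service.
{A, C}: M1→A 2, M2→A 2, M3→C 3, M4→C 6. Service 13; fixed 6; total 19.
{A, B}: M1→A 2, M2→A 2, M3→B 2, M4→B 5. Service 11; fixed 9; total 20.
{A, B, C}: service 11 + fixed 11 = 22
{C}: service 29 + fixed 2 = 31
No other subset beats 19.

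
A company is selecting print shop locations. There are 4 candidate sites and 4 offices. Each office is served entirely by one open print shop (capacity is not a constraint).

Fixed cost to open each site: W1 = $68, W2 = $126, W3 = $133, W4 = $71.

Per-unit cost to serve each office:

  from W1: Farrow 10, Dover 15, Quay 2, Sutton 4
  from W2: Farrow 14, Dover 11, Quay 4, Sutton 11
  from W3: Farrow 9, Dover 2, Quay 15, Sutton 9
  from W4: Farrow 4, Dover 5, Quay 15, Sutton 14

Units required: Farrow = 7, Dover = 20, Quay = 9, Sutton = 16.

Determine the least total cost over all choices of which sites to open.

For any fixed open set, each office goes to its cheapest open site; total = fixed + service.
{W1, W4}: Farrow→W4 4·7=28, Dover→W4 5·20=100, Quay→W1 2·9=18, Sutton→W1 4·16=64. Service 210; fixed 139; total 349.
{W1, W3}: service 185 + fixed 201 = 386
{W1, W3, W4}: service 150 + fixed 272 = 422
{W1, W2, W3, W4}: Farrow→W4 4·7=28, Dover→W3 2·20=40, Quay→W1 2·9=18, Sutton→W1 4·16=64. Service 150; fixed 398; total 548.
(All 15 nonempty subsets were checked; W1 and W4 is lowest.)

Minimum total cost: 349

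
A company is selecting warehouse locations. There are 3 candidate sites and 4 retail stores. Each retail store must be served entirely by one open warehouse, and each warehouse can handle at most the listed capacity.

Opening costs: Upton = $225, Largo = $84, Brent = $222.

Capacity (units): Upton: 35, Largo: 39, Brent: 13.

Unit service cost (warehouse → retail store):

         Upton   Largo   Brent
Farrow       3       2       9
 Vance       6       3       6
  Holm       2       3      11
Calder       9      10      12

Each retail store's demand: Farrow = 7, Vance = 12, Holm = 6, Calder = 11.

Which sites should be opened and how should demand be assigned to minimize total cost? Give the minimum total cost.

Minimum total cost: 262

Open {Largo}: Farrow→Largo 2·7=14, Vance→Largo 3·12=36, Holm→Largo 3·6=18, Calder→Largo 10·11=110.
Loads: Largo carries 36/39. Service 178; fixed 84; total 262.
Next best feasible plan costs 470.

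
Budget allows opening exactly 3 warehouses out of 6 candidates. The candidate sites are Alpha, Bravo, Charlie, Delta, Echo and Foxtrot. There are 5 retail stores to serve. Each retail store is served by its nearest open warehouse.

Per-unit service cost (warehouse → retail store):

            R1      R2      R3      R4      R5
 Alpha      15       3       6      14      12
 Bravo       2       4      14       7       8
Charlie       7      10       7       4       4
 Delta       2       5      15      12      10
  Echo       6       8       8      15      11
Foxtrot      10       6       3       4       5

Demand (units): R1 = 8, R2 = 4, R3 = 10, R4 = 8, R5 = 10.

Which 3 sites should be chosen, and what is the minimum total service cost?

Choose Bravo, Charlie and Foxtrot; total service cost 134.

With exactly 3 open, each retail store uses its cheapest among the chosen.
{Bravo, Charlie, Foxtrot}: R1→Bravo 2·8=16, R2→Bravo 4·4=16, R3→Foxtrot 3·10=30, R4→Charlie 4·8=32, R5→Charlie 4·10=40. Service cost 134.
{Charlie, Delta, Foxtrot}: service cost 138
{Alpha, Bravo, Foxtrot}: service cost 140
Among all 20 size-3 choices, {Bravo, Charlie, Foxtrot} is lowest.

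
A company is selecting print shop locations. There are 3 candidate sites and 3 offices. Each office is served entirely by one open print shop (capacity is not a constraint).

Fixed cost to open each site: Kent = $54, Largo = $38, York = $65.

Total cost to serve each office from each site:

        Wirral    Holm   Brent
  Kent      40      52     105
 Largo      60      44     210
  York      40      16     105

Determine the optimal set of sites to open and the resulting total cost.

For any fixed open set, each office goes to its cheapest open site; total = fixed + service.
{York}: Wirral→York 40, Holm→York 16, Brent→York 105. Service 161; fixed 65; total 226.
{Kent}: Wirral→Kent 40, Holm→Kent 52, Brent→Kent 105. Service 197; fixed 54; total 251.
{Largo, York}: Wirral→York 40, Holm→York 16, Brent→York 105. Service 161; fixed 103; total 264.
{Kent, Largo, York}: service 161 + fixed 157 = 318
No other subset beats 226.

Open York only; minimum total cost 226.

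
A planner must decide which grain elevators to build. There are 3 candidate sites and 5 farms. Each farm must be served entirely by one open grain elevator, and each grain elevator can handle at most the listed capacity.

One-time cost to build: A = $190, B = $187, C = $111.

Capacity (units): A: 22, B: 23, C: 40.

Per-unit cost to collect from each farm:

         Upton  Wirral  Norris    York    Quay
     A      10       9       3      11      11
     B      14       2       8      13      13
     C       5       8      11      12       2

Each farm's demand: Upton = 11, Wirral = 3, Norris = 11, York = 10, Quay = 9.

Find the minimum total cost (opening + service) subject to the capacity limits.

Open {A, C}: Upton→C 5·11=55, Wirral→C 8·3=24, Norris→A 3·11=33, York→A 11·10=110, Quay→C 2·9=18.
Loads: A carries 21/22, C carries 23/40. Service 240; fixed 301; total 541.
Next best feasible plan costs 551.

Minimum total cost: 541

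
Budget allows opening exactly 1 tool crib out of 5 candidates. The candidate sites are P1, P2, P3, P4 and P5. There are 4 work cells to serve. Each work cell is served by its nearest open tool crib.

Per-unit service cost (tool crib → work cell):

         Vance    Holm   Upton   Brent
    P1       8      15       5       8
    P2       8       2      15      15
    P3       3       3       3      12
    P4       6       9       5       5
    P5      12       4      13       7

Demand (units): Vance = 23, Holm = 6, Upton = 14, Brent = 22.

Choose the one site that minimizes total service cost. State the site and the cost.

Choose P4 only; total service cost 372.

With exactly 1 open, each work cell uses its cheapest among the chosen.
{P4}: Vance→P4 6·23=138, Holm→P4 9·6=54, Upton→P4 5·14=70, Brent→P4 5·22=110. Service cost 372.
{P3}: service cost 393
{P1}: service cost 520
Among all 5 size-1 choices, {P4} is lowest.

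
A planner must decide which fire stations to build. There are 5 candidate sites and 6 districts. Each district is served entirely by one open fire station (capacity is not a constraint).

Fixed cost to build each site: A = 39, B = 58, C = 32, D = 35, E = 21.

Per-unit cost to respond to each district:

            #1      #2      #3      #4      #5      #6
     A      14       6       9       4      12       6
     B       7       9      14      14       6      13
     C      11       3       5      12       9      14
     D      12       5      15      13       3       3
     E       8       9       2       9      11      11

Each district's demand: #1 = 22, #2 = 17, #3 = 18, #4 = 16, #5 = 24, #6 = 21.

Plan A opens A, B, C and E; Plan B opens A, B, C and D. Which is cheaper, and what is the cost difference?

Plan B is cheaper by 67.

Plan A: {A, B, C, E}: #1→B 7·22=154, #2→C 3·17=51, #3→E 2·18=36, #4→A 4·16=64, #5→B 6·24=144, #6→A 6·21=126. Service 575; fixed 150; total 725.
Plan B: {A, B, C, D}: #1→B 7·22=154, #2→C 3·17=51, #3→C 5·18=90, #4→A 4·16=64, #5→D 3·24=72, #6→D 3·21=63. Service 494; fixed 164; total 658.
Difference: |725 − 658| = 67.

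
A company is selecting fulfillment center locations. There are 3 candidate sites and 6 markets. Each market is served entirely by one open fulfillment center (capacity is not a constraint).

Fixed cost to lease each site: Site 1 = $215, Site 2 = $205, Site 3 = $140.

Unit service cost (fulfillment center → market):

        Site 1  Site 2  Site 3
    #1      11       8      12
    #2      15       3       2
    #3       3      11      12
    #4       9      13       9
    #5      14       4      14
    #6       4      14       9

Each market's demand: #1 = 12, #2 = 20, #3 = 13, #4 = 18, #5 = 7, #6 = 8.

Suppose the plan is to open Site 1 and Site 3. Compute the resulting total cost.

Each market is assigned to its cheapest site among the open ones.
{Site 1, Site 3}: #1→Site 1 11·12=132, #2→Site 3 2·20=40, #3→Site 1 3·13=39, #4→Site 1 9·18=162, #5→Site 1 14·7=98, #6→Site 1 4·8=32. Service 503; fixed 355; total 858.

Total cost: 858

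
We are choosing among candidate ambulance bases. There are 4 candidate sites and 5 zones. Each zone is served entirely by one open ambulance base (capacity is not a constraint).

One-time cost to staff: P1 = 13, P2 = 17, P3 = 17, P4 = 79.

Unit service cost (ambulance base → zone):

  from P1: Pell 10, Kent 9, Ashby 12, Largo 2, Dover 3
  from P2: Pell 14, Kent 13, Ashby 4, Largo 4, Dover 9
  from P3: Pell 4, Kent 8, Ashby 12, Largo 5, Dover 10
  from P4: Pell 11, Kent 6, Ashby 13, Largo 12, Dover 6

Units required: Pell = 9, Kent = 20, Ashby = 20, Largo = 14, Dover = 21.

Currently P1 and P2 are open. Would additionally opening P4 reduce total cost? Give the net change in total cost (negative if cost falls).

No — net change +19 (cost rises by 19).

Current service cost with {P1, P2}: 441.
Adding P4: each zone re-picks its cheapest; new service cost 381, saving 60.
Extra fixed cost: 79. Net change = 79 − 60 = 19.
(Totals: 471 → 490.)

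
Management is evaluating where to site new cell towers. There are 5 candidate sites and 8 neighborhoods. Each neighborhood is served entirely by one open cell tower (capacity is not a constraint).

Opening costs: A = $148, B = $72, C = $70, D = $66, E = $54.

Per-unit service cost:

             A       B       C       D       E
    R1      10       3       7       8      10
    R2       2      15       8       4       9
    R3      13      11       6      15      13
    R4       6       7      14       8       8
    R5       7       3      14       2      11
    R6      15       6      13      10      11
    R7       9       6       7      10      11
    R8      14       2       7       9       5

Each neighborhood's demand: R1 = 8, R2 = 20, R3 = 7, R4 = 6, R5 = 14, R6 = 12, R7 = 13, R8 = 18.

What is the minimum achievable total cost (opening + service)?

For any fixed open set, each neighborhood goes to its cheapest open site; total = fixed + service.
{B, D}: R1→B 3·8=24, R2→D 4·20=80, R3→B 11·7=77, R4→B 7·6=42, R5→D 2·14=28, R6→B 6·12=72, R7→B 6·13=78, R8→B 2·18=36. Service 437; fixed 138; total 575.
{B, C, D}: service 402 + fixed 208 = 610
{A, B}: service 405 + fixed 220 = 625
{A, B, C, D, E}: service 356 + fixed 410 = 766
No other subset beats 575.

Minimum total cost: 575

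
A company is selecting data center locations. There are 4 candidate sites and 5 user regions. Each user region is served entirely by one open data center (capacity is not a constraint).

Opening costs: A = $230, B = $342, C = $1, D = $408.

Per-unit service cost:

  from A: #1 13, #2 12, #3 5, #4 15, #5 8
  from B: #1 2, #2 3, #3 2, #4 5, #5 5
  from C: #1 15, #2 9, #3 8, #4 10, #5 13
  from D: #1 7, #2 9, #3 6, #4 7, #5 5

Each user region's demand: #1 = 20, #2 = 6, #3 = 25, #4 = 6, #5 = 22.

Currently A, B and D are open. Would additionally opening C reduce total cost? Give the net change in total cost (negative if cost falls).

Current service cost with {A, B, D}: 248.
Adding C: each user region re-picks its cheapest; new service cost 248, saving 0.
Extra fixed cost: 1. Net change = 1 − 0 = 1.
(Totals: 1228 → 1229.)

No — net change +1 (cost rises by 1).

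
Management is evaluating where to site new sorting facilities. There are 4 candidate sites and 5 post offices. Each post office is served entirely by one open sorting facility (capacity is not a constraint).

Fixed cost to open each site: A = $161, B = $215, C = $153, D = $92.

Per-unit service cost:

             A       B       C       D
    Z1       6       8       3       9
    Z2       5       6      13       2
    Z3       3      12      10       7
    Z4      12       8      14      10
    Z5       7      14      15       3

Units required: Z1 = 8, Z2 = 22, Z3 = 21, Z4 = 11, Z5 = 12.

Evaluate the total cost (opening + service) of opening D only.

Each post office is assigned to its cheapest site among the open ones.
{D}: Z1→D 9·8=72, Z2→D 2·22=44, Z3→D 7·21=147, Z4→D 10·11=110, Z5→D 3·12=36. Service 409; fixed 92; total 501.

Total cost: 501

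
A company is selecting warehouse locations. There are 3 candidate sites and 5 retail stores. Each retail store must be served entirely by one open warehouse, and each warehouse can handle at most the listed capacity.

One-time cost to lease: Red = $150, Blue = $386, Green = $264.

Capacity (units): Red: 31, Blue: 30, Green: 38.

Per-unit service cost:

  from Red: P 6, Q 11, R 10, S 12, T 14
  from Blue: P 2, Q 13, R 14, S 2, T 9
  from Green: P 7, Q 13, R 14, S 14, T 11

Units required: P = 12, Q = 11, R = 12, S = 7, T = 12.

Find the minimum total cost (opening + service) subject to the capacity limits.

Minimum total cost: 955

Open {Red, Green}: P→Green 7·12=84, Q→Red 11·11=121, R→Red 10·12=120, S→Red 12·7=84, T→Green 11·12=132.
Loads: Red carries 30/31, Green carries 24/38. Service 541; fixed 414; total 955.
Next best feasible plan costs 965.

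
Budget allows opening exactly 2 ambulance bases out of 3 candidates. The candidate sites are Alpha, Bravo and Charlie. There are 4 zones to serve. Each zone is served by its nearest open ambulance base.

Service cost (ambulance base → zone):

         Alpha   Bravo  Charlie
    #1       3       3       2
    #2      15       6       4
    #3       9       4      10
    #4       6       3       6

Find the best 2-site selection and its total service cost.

With exactly 2 open, each zone uses its cheapest among the chosen.
{Bravo, Charlie}: #1→Charlie 2, #2→Charlie 4, #3→Bravo 4, #4→Bravo 3. Service cost 13.
{Alpha, Bravo}: service cost 16
{Alpha, Charlie}: service cost 21
Among all 3 size-2 choices, {Bravo, Charlie} is lowest.

Choose Bravo and Charlie; total service cost 13.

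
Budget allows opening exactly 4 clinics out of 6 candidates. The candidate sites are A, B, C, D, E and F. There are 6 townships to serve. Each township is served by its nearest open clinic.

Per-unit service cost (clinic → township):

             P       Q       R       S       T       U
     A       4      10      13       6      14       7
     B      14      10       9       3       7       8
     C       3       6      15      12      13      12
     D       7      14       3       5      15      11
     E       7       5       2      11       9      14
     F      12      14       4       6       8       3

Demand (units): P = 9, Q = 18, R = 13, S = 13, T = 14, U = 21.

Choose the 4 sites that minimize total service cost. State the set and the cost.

With exactly 4 open, each township uses its cheapest among the chosen.
{B, C, E, F}: P→C 3·9=27, Q→E 5·18=90, R→E 2·13=26, S→B 3·13=39, T→B 7·14=98, U→F 3·21=63. Service cost 343.
{A, B, E, F}: service cost 352
{B, C, D, F}: service cost 374
Among all 15 size-4 choices, {B, C, E, F} is lowest.

Choose B, C, E and F; total service cost 343.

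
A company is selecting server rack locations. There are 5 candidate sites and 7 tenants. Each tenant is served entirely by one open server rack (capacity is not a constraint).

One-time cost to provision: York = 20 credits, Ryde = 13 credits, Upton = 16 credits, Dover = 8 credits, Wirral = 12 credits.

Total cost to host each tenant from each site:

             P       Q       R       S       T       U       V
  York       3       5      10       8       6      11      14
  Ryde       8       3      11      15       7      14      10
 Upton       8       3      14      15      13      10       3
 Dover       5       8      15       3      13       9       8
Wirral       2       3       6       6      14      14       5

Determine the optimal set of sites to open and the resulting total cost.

Open Dover and Wirral; minimum total cost 61.

For any fixed open set, each tenant goes to its cheapest open site; total = fixed + service.
{Dover, Wirral}: P→Wirral 2, Q→Wirral 3, R→Wirral 6, S→Dover 3, T→Dover 13, U→Dover 9, V→Wirral 5. Service 41; fixed 20; total 61.
{Wirral}: service 50 + fixed 12 = 62
{Ryde, Dover}: P→Dover 5, Q→Ryde 3, R→Ryde 11, S→Dover 3, T→Ryde 7, U→Dover 9, V→Dover 8. Service 46; fixed 21; total 67.
{York, Ryde, Upton, Dover, Wirral}: service 32 + fixed 69 = 101
No other subset beats 61.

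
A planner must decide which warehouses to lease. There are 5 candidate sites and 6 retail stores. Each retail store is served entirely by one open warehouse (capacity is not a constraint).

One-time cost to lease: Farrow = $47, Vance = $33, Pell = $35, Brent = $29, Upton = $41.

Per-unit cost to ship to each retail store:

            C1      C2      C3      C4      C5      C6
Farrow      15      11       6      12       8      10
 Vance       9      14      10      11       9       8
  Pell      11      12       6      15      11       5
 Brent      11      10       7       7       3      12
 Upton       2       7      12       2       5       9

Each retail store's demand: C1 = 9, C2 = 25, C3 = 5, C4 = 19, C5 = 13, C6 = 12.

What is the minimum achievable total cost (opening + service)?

Minimum total cost: 462

For any fixed open set, each retail store goes to its cheapest open site; total = fixed + service.
{Pell, Upton}: C1→Upton 2·9=18, C2→Upton 7·25=175, C3→Pell 6·5=30, C4→Upton 2·19=38, C5→Upton 5·13=65, C6→Pell 5·12=60. Service 386; fixed 76; total 462.
{Pell, Brent, Upton}: service 360 + fixed 105 = 465
{Brent, Upton}: service 413 + fixed 70 = 483
{Farrow, Vance, Pell, Brent, Upton}: service 360 + fixed 185 = 545
No other subset beats 462.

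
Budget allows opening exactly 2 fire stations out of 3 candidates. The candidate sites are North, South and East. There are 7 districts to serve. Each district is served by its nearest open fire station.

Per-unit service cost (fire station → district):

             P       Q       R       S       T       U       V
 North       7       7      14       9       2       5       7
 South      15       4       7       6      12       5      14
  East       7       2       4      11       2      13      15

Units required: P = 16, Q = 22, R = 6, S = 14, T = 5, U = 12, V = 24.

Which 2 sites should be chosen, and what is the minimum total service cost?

Choose North and East; total service cost 544.

With exactly 2 open, each district uses its cheapest among the chosen.
{North, East}: P→North 7·16=112, Q→East 2·22=44, R→East 4·6=24, S→North 9·14=126, T→North 2·5=10, U→North 5·12=60, V→North 7·24=168. Service cost 544.
{North, South}: service cost 564
{South, East}: service cost 670
Among all 3 size-2 choices, {North, East} is lowest.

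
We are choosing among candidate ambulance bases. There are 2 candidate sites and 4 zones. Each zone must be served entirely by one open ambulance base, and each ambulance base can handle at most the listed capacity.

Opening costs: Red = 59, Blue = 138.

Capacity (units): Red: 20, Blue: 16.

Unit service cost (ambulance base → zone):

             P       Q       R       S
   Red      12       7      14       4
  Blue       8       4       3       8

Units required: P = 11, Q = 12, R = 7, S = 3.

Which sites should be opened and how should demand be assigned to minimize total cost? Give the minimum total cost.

Open {Red, Blue}: P→Blue 8·11=88, Q→Red 7·12=84, R→Red 14·7=98, S→Blue 8·3=24.
Loads: Red carries 19/20, Blue carries 14/16. Service 294; fixed 197; total 491.
Next best feasible plan costs 499.

Minimum total cost: 491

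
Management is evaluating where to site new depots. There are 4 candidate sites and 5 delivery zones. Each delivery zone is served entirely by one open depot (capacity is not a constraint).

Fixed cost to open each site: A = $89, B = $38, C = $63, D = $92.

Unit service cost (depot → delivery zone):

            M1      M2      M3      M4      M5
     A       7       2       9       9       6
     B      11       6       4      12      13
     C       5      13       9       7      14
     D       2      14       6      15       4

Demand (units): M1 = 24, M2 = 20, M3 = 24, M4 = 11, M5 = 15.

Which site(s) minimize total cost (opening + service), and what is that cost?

Open A, B and D; minimum total cost 562.

For any fixed open set, each delivery zone goes to its cheapest open site; total = fixed + service.
{A, B, D}: M1→D 2·24=48, M2→A 2·20=40, M3→B 4·24=96, M4→A 9·11=99, M5→D 4·15=60. Service 343; fixed 219; total 562.
{A, D}: service 391 + fixed 181 = 572
{B, D}: service 456 + fixed 130 = 586
{A, B, C, D}: service 321 + fixed 282 = 603
No other subset beats 562.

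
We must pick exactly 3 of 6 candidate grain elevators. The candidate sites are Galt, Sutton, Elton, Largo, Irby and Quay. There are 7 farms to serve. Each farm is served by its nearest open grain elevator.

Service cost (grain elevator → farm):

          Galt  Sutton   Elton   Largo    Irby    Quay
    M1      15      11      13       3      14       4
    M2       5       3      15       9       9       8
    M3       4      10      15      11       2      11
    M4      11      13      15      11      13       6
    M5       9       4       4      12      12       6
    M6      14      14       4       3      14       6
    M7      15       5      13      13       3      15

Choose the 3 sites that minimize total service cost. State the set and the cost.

Choose Sutton, Irby and Quay; total service cost 28.

With exactly 3 open, each farm uses its cheapest among the chosen.
{Sutton, Irby, Quay}: M1→Quay 4, M2→Sutton 3, M3→Irby 2, M4→Quay 6, M5→Sutton 4, M6→Quay 6, M7→Irby 3. Service cost 28.
{Sutton, Largo, Irby}: service cost 29
{Elton, Irby, Quay}: service cost 31
Among all 20 size-3 choices, {Sutton, Irby, Quay} is lowest.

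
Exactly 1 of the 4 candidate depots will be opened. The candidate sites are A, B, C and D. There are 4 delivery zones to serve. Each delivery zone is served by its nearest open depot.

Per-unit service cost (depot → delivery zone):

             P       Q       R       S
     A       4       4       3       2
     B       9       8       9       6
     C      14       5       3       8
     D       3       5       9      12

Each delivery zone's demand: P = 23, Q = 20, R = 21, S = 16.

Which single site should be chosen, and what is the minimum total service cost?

Choose A only; total service cost 267.

With exactly 1 open, each delivery zone uses its cheapest among the chosen.
{A}: P→A 4·23=92, Q→A 4·20=80, R→A 3·21=63, S→A 2·16=32. Service cost 267.
{D}: service cost 550
{C}: service cost 613
Among all 4 size-1 choices, {A} is lowest.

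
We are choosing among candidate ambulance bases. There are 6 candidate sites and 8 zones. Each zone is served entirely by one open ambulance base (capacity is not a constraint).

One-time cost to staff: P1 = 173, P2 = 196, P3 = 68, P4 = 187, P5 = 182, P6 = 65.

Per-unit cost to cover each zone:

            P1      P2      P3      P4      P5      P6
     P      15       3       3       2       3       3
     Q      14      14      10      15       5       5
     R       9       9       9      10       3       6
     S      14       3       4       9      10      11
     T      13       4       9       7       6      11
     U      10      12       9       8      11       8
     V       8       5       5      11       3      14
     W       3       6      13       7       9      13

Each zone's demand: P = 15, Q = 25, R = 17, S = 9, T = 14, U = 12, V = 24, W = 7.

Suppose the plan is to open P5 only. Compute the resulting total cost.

Total cost: 844

Each zone is assigned to its cheapest site among the open ones.
{P5}: P→P5 3·15=45, Q→P5 5·25=125, R→P5 3·17=51, S→P5 10·9=90, T→P5 6·14=84, U→P5 11·12=132, V→P5 3·24=72, W→P5 9·7=63. Service 662; fixed 182; total 844.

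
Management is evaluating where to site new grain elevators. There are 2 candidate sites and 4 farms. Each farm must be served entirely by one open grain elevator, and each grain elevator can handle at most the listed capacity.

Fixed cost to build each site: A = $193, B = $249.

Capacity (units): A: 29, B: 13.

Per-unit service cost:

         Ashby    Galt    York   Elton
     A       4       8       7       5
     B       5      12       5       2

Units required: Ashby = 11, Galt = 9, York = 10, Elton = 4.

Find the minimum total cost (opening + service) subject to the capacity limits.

Minimum total cost: 628

Open {A, B}: Ashby→A 4·11=44, Galt→A 8·9=72, York→B 5·10=50, Elton→A 5·4=20.
Loads: A carries 24/29, B carries 10/13. Service 186; fixed 442; total 628.
Next best feasible plan costs 659.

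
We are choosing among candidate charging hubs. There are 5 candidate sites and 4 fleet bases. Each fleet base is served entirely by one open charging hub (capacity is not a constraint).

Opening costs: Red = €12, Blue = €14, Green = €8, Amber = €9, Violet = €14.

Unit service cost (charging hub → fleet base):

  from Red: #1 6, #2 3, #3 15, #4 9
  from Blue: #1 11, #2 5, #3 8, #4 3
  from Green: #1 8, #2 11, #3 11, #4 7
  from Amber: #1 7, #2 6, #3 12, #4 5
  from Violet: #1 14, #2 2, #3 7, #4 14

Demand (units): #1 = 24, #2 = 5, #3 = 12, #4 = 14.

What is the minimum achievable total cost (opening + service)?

Minimum total cost: 320

For any fixed open set, each fleet base goes to its cheapest open site; total = fixed + service.
{Red, Blue, Violet}: #1→Red 6·24=144, #2→Violet 2·5=10, #3→Violet 7·12=84, #4→Blue 3·14=42. Service 280; fixed 40; total 320.
{Red, Blue}: #1→Red 6·24=144, #2→Red 3·5=15, #3→Blue 8·12=96, #4→Blue 3·14=42. Service 297; fixed 26; total 323.
{Red, Blue, Green, Violet}: #1→Red 6·24=144, #2→Violet 2·5=10, #3→Violet 7·12=84, #4→Blue 3·14=42. Service 280; fixed 48; total 328.
{Red, Blue, Green, Amber, Violet}: service 280 + fixed 57 = 337
No other subset beats 320.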